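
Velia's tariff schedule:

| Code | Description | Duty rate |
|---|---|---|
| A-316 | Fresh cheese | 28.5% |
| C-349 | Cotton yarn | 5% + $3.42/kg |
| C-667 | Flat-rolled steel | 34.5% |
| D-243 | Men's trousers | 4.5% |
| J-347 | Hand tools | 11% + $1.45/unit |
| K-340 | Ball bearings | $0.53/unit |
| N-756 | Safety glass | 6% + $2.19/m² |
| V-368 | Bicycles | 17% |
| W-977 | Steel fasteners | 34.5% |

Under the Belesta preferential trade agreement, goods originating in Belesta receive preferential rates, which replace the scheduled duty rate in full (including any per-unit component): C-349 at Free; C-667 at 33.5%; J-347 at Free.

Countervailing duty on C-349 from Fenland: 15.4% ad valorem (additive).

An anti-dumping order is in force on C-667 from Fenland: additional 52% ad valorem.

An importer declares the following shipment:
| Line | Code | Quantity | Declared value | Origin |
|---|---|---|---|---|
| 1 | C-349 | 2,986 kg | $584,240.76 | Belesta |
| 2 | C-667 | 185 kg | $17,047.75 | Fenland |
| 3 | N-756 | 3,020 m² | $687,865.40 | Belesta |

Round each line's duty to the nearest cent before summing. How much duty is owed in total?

$62,632.02

Line 1 (C-349, Belesta, 2,986 kg, $584,240.76):
Base rate for C-349 is 5% + $3.42/kg.
Origin Belesta qualifies under the Velia–Belesta agreement and C-349 is covered: preferential rate Free applies instead.
The additional-duty order on C-349 targets Fenland, not Belesta; it does not apply.
Duty = $584,240.76 × 0% = $0.00.
Line 2 (C-667, Fenland, 185 kg, $17,047.75):
Base rate for C-667 is 34.5%.
C-667 has an FTA preferential rate, but origin Fenland is not Belesta; base rate stands.
Additional duty on C-667 from Fenland: +52%. Applied ad valorem rate: 34.5% + 52% = 86.5%.
Duty = $17,047.75 × 86.5% = $14,746.30.
Line 3 (N-756, Belesta, 3,020 m², $687,865.40):
Base rate for N-756 is 6% + $2.19/m².
Origin Belesta is the FTA partner but N-756 is not on the preference list; base rate stands.
Duty = $687,865.40 × 6% + 3,020 × $2.19 = $47,885.72.
Total = $0.00 + $14,746.30 + $47,885.72 = $62,632.02.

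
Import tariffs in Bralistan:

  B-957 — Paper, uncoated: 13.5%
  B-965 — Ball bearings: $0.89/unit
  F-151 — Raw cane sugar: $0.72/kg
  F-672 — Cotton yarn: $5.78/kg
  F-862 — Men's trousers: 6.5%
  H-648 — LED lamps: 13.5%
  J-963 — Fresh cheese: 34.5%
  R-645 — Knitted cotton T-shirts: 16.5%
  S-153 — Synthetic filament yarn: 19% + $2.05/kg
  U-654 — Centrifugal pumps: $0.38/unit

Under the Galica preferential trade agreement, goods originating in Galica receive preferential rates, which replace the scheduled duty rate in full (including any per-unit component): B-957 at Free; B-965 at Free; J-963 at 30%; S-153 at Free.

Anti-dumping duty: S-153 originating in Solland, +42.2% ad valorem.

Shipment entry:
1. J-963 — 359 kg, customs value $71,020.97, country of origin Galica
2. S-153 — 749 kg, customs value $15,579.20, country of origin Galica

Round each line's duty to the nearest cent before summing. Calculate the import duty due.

Line 1 (J-963, Galica, 359 kg, $71,020.97):
Base rate for J-963 is 34.5%.
Origin Galica qualifies under the Bralistan–Galica agreement and J-963 is covered: preferential rate 30% applies instead.
Duty = $71,020.97 × 30% = $21,306.29.
Line 2 (S-153, Galica, 749 kg, $15,579.20):
Base rate for S-153 is 19% + $2.05/kg.
Origin Galica qualifies under the Bralistan–Galica agreement and S-153 is covered: preferential rate Free applies instead.
The additional-duty order on S-153 targets Solland, not Galica; it does not apply.
Duty = $15,579.20 × 0% = $0.00.
Total = $21,306.29 + $0.00 = $21,306.29.

$21,306.29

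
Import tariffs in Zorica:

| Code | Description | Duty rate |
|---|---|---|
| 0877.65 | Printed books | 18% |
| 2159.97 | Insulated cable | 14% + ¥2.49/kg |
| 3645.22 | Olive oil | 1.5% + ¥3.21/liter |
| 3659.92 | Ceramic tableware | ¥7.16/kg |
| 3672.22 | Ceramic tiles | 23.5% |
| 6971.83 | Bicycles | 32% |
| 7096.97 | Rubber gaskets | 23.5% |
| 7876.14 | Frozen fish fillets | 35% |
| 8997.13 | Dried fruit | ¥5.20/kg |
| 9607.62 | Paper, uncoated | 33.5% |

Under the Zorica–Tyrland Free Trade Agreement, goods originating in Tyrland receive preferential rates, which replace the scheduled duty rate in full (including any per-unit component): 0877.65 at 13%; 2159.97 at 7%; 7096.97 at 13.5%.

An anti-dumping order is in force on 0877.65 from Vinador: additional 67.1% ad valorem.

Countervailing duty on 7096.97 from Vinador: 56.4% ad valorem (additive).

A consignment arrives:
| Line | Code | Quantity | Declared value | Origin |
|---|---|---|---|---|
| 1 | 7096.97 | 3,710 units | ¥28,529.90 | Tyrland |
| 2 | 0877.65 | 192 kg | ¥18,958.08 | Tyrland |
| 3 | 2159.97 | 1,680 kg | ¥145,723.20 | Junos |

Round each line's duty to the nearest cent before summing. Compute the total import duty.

¥30,900.54

Line 1 (7096.97, Tyrland, 3,710 units, ¥28,529.90):
Base rate for 7096.97 is 23.5%.
Origin Tyrland qualifies under the Zorica–Tyrland agreement and 7096.97 is covered: preferential rate 13.5% applies instead.
The additional-duty order on 7096.97 targets Vinador, not Tyrland; it does not apply.
Duty = ¥28,529.90 × 13.5% = ¥3,851.54.
Line 2 (0877.65, Tyrland, 192 kg, ¥18,958.08):
Base rate for 0877.65 is 18%.
Origin Tyrland qualifies under the Zorica–Tyrland agreement and 0877.65 is covered: preferential rate 13% applies instead.
The additional-duty order on 0877.65 targets Vinador, not Tyrland; it does not apply.
Duty = ¥18,958.08 × 13% = ¥2,464.55.
Line 3 (2159.97, Junos, 1,680 kg, ¥145,723.20):
Base rate for 2159.97 is 14% + ¥2.49/kg.
2159.97 has an FTA preferential rate, but origin Junos is not Tyrland; base rate stands.
Duty = ¥145,723.20 × 14% + 1,680 × ¥2.49 = ¥24,584.45.
Total = ¥3,851.54 + ¥2,464.55 + ¥24,584.45 = ¥30,900.54.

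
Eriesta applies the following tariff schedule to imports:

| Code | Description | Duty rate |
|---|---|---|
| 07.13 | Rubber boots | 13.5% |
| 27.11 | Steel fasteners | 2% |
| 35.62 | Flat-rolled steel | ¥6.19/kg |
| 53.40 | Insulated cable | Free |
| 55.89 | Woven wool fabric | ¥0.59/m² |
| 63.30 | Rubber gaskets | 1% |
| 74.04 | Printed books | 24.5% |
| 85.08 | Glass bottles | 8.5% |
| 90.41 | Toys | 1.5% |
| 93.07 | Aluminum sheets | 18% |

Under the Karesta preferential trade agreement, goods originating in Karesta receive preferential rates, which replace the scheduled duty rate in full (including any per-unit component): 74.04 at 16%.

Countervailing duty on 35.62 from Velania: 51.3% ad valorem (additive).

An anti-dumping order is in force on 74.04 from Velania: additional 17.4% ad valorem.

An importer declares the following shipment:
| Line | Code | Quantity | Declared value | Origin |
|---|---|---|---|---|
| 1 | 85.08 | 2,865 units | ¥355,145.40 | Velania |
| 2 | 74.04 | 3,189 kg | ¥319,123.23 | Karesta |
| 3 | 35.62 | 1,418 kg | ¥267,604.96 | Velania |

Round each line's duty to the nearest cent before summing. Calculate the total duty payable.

¥227,305.84

Line 1 (85.08, Velania, 2,865 units, ¥355,145.40):
Base rate for 85.08 is 8.5%.
Duty = ¥355,145.40 × 8.5% = ¥30,187.36.
Line 2 (74.04, Karesta, 3,189 kg, ¥319,123.23):
Base rate for 74.04 is 24.5%.
Origin Karesta qualifies under the Eriesta–Karesta agreement and 74.04 is covered: preferential rate 16% applies instead.
The additional-duty order on 74.04 targets Velania, not Karesta; it does not apply.
Duty = ¥319,123.23 × 16% = ¥51,059.72.
Line 3 (35.62, Velania, 1,418 kg, ¥267,604.96):
Base rate for 35.62 is ¥6.19/kg.
Additional duty on 35.62 from Velania: +51.3% ad valorem. Applied ad valorem rate = 51.3%.
Duty = ¥267,604.96 × 51.3% + 1,418 × ¥6.19 = ¥146,058.76.
Total = ¥30,187.36 + ¥51,059.72 + ¥146,058.76 = ¥227,305.84.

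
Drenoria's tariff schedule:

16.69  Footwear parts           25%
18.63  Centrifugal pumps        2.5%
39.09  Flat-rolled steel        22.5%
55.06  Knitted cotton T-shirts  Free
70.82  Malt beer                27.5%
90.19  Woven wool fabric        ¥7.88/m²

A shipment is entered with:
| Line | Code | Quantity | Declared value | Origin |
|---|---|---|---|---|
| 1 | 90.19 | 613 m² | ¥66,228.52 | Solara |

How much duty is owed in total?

¥4,830.44

Line 1 (90.19, Solara, 613 m², ¥66,228.52):
Base rate for 90.19 is ¥7.88/m².
Duty = 613 × ¥7.88 = ¥4,830.44.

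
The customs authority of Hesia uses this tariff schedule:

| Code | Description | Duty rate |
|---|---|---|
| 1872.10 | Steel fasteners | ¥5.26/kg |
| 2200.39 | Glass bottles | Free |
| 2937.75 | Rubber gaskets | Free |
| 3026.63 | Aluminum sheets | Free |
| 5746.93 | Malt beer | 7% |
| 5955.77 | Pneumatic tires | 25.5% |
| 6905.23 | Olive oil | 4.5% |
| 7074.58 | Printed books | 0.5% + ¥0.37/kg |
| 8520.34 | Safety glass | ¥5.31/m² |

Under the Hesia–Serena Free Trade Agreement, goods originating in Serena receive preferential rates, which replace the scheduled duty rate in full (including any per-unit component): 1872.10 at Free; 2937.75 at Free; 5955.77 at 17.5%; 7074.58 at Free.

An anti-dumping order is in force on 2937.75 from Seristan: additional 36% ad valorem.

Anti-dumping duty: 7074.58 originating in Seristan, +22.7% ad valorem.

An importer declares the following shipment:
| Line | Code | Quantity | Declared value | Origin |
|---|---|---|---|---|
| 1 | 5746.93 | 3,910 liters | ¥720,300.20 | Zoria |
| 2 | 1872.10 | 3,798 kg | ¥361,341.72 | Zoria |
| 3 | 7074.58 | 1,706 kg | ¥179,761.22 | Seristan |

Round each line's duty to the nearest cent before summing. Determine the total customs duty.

Line 1 (5746.93, Zoria, 3,910 liters, ¥720,300.20):
Base rate for 5746.93 is 7%.
Duty = ¥720,300.20 × 7% = ¥50,421.01.
Line 2 (1872.10, Zoria, 3,798 kg, ¥361,341.72):
Base rate for 1872.10 is ¥5.26/kg.
1872.10 has an FTA preferential rate, but origin Zoria is not Serena; base rate stands.
Duty = 3,798 × ¥5.26 = ¥19,977.48.
Line 3 (7074.58, Seristan, 1,706 kg, ¥179,761.22):
Base rate for 7074.58 is 0.5% + ¥0.37/kg.
7074.58 has an FTA preferential rate, but origin Seristan is not Serena; base rate stands.
Additional duty on 7074.58 from Seristan: +22.7%. Applied ad valorem rate: 0.5% + 22.7% = 23.2%.
Duty = ¥179,761.22 × 23.2% + 1,706 × ¥0.37 = ¥42,335.82.
Total = ¥50,421.01 + ¥19,977.48 + ¥42,335.82 = ¥112,734.31.

¥112,734.31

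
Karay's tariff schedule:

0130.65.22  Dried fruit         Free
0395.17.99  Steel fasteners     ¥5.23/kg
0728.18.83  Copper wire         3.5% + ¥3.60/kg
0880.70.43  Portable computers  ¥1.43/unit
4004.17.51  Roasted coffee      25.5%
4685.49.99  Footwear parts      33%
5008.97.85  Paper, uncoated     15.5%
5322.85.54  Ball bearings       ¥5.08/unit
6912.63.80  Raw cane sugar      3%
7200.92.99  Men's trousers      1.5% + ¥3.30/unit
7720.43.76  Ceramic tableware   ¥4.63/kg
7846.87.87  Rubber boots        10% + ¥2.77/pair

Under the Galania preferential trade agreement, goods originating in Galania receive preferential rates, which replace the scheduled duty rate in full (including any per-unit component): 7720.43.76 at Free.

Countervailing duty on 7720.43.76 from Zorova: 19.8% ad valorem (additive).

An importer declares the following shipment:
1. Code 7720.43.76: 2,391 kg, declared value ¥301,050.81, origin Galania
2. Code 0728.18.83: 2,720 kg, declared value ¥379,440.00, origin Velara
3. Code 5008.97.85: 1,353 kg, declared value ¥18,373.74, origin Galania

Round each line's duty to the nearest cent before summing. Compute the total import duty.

¥25,920.33

Line 1 (7720.43.76, Galania, 2,391 kg, ¥301,050.81):
Base rate for 7720.43.76 is ¥4.63/kg.
Origin Galania qualifies under the Karay–Galania agreement and 7720.43.76 is covered: preferential rate Free applies instead.
The additional-duty order on 7720.43.76 targets Zorova, not Galania; it does not apply.
Duty = ¥301,050.81 × 0% = ¥0.00.
Line 2 (0728.18.83, Velara, 2,720 kg, ¥379,440.00):
Base rate for 0728.18.83 is 3.5% + ¥3.60/kg.
Duty = ¥379,440.00 × 3.5% + 2,720 × ¥3.60 = ¥23,072.40.
Line 3 (5008.97.85, Galania, 1,353 kg, ¥18,373.74):
Base rate for 5008.97.85 is 15.5%.
Origin Galania is the FTA partner but 5008.97.85 is not on the preference list; base rate stands.
Duty = ¥18,373.74 × 15.5% = ¥2,847.93.
Total = ¥0.00 + ¥23,072.40 + ¥2,847.93 = ¥25,920.33.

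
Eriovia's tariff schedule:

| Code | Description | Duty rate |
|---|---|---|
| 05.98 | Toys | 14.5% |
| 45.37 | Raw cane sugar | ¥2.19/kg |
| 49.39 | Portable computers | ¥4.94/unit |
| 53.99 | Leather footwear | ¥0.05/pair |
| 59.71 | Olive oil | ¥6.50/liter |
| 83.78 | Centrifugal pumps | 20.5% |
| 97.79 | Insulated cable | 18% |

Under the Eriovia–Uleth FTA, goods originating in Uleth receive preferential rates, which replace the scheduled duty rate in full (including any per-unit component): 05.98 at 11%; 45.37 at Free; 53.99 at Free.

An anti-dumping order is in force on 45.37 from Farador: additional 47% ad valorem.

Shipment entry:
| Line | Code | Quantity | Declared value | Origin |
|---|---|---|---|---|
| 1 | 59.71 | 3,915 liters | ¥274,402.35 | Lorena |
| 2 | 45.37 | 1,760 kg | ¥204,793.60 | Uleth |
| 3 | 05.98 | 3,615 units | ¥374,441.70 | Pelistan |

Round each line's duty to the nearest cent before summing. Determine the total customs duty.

¥79,741.55

Line 1 (59.71, Lorena, 3,915 liters, ¥274,402.35):
Base rate for 59.71 is ¥6.50/liter.
Duty = 3,915 × ¥6.50 = ¥25,447.50.
Line 2 (45.37, Uleth, 1,760 kg, ¥204,793.60):
Base rate for 45.37 is ¥2.19/kg.
Origin Uleth qualifies under the Eriovia–Uleth agreement and 45.37 is covered: preferential rate Free applies instead.
The additional-duty order on 45.37 targets Farador, not Uleth; it does not apply.
Duty = ¥204,793.60 × 0% = ¥0.00.
Line 3 (05.98, Pelistan, 3,615 units, ¥374,441.70):
Base rate for 05.98 is 14.5%.
05.98 has an FTA preferential rate, but origin Pelistan is not Uleth; base rate stands.
Duty = ¥374,441.70 × 14.5% = ¥54,294.05.
Total = ¥25,447.50 + ¥0.00 + ¥54,294.05 = ¥79,741.55.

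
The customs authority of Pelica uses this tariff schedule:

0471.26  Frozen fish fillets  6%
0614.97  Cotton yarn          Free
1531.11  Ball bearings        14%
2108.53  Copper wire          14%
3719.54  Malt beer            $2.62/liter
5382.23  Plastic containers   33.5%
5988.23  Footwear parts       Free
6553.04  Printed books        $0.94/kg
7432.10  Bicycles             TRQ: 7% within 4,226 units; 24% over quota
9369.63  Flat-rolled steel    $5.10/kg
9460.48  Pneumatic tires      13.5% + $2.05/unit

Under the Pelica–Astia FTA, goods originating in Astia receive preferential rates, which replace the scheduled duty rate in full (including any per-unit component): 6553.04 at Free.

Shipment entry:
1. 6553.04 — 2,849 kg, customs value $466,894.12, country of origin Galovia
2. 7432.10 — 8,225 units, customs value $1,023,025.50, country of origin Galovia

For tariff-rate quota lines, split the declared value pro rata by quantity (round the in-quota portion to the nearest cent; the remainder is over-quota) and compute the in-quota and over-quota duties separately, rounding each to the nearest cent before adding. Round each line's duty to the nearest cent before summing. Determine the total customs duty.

$158,847.10

Line 1 (6553.04, Galovia, 2,849 kg, $466,894.12):
Base rate for 6553.04 is $0.94/kg.
6553.04 has an FTA preferential rate, but origin Galovia is not Astia; base rate stands.
Duty = 2,849 × $0.94 = $2,678.06.
Line 2 (7432.10, Galovia, 8,225 units, $1,023,025.50):
Code 7432.10 is under a tariff-rate quota (threshold 4,226 units). In-quota: 4,226 units at 7%; over-quota: 3,999 units at 24%.
Pro-rata value split: in-quota = $1,023,025.50 × 4,226/8,225 = $525,629.88; over-quota = $1,023,025.50 − $525,629.88 = $497,395.62.
In-quota duty = $525,629.88 × 7% = $36,794.09. Over-quota duty = $497,395.62 × 24% = $119,374.95.
Line duty = $36,794.09 + $119,374.95 = $156,169.04.
Total = $2,678.06 + $156,169.04 = $158,847.10.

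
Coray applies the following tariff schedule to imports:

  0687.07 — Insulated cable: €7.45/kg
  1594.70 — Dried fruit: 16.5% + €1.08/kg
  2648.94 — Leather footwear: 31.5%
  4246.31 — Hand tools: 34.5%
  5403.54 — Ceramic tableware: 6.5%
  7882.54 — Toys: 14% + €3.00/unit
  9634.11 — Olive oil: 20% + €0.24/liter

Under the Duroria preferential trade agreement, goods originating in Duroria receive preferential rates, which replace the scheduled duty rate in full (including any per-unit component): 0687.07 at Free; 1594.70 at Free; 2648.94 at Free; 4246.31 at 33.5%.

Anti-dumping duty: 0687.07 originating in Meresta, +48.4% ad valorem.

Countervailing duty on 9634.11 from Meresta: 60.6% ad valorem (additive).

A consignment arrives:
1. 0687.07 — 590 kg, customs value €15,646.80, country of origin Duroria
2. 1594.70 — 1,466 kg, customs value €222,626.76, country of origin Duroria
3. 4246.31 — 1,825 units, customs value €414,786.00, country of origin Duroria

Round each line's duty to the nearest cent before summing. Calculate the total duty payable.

Line 1 (0687.07, Duroria, 590 kg, €15,646.80):
Base rate for 0687.07 is €7.45/kg.
Origin Duroria qualifies under the Coray–Duroria agreement and 0687.07 is covered: preferential rate Free applies instead.
The additional-duty order on 0687.07 targets Meresta, not Duroria; it does not apply.
Duty = €15,646.80 × 0% = €0.00.
Line 2 (1594.70, Duroria, 1,466 kg, €222,626.76):
Base rate for 1594.70 is 16.5% + €1.08/kg.
Origin Duroria qualifies under the Coray–Duroria agreement and 1594.70 is covered: preferential rate Free applies instead.
Duty = €222,626.76 × 0% = €0.00.
Line 3 (4246.31, Duroria, 1,825 units, €414,786.00):
Base rate for 4246.31 is 34.5%.
Origin Duroria qualifies under the Coray–Duroria agreement and 4246.31 is covered: preferential rate 33.5% applies instead.
Duty = €414,786.00 × 33.5% = €138,953.31.
Total = €0.00 + €0.00 + €138,953.31 = €138,953.31.

€138,953.31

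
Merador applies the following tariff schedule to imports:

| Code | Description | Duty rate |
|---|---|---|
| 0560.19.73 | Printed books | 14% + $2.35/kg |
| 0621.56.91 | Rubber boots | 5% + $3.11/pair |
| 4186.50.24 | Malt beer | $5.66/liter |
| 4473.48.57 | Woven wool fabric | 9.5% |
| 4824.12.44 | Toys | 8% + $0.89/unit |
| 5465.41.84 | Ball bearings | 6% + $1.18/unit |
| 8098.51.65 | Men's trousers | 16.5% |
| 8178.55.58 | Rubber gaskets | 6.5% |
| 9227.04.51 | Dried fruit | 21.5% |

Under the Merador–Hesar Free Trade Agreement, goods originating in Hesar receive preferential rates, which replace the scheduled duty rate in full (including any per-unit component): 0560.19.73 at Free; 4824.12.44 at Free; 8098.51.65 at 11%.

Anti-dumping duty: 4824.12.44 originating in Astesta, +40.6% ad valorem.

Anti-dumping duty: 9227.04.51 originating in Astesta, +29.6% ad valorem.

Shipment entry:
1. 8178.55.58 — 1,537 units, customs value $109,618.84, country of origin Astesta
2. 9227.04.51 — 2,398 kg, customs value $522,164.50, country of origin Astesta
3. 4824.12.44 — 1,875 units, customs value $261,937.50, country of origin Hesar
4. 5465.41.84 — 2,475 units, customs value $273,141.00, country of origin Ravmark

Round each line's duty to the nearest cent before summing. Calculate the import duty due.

$293,260.24

Line 1 (8178.55.58, Astesta, 1,537 units, $109,618.84):
Base rate for 8178.55.58 is 6.5%.
Duty = $109,618.84 × 6.5% = $7,125.22.
Line 2 (9227.04.51, Astesta, 2,398 kg, $522,164.50):
Base rate for 9227.04.51 is 21.5%.
Additional duty on 9227.04.51 from Astesta: +29.6%. Applied ad valorem rate: 21.5% + 29.6% = 51.1%.
Duty = $522,164.50 × 51.1% = $266,826.06.
Line 3 (4824.12.44, Hesar, 1,875 units, $261,937.50):
Base rate for 4824.12.44 is 8% + $0.89/unit.
Origin Hesar qualifies under the Merador–Hesar agreement and 4824.12.44 is covered: preferential rate Free applies instead.
The additional-duty order on 4824.12.44 targets Astesta, not Hesar; it does not apply.
Duty = $261,937.50 × 0% = $0.00.
Line 4 (5465.41.84, Ravmark, 2,475 units, $273,141.00):
Base rate for 5465.41.84 is 6% + $1.18/unit.
Duty = $273,141.00 × 6% + 2,475 × $1.18 = $19,308.96.
Total = $7,125.22 + $266,826.06 + $0.00 + $19,308.96 = $293,260.24.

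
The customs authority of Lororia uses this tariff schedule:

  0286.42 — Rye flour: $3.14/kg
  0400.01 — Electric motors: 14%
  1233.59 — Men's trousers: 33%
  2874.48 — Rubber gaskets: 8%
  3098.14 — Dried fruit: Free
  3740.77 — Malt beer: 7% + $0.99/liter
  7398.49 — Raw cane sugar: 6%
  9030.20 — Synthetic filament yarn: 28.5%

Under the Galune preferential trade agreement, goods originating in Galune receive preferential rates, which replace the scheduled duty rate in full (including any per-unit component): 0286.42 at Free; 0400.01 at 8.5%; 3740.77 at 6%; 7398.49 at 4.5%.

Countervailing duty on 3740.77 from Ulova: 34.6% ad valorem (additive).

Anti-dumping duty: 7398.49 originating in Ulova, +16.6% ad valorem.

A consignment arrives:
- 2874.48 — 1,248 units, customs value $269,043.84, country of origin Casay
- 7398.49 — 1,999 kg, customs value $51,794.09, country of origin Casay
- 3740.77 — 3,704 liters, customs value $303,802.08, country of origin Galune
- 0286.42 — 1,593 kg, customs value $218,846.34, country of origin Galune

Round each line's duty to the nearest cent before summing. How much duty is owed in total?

$42,859.28

Line 1 (2874.48, Casay, 1,248 units, $269,043.84):
Base rate for 2874.48 is 8%.
Duty = $269,043.84 × 8% = $21,523.51.
Line 2 (7398.49, Casay, 1,999 kg, $51,794.09):
Base rate for 7398.49 is 6%.
7398.49 has an FTA preferential rate, but origin Casay is not Galune; base rate stands.
The additional-duty order on 7398.49 targets Ulova, not Casay; it does not apply.
Duty = $51,794.09 × 6% = $3,107.65.
Line 3 (3740.77, Galune, 3,704 liters, $303,802.08):
Base rate for 3740.77 is 7% + $0.99/liter.
Origin Galune qualifies under the Lororia–Galune agreement and 3740.77 is covered: preferential rate 6% applies instead.
The additional-duty order on 3740.77 targets Ulova, not Galune; it does not apply.
Duty = $303,802.08 × 6% = $18,228.12.
Line 4 (0286.42, Galune, 1,593 kg, $218,846.34):
Base rate for 0286.42 is $3.14/kg.
Origin Galune qualifies under the Lororia–Galune agreement and 0286.42 is covered: preferential rate Free applies instead.
Duty = $218,846.34 × 0% = $0.00.
Total = $21,523.51 + $3,107.65 + $18,228.12 + $0.00 = $42,859.28.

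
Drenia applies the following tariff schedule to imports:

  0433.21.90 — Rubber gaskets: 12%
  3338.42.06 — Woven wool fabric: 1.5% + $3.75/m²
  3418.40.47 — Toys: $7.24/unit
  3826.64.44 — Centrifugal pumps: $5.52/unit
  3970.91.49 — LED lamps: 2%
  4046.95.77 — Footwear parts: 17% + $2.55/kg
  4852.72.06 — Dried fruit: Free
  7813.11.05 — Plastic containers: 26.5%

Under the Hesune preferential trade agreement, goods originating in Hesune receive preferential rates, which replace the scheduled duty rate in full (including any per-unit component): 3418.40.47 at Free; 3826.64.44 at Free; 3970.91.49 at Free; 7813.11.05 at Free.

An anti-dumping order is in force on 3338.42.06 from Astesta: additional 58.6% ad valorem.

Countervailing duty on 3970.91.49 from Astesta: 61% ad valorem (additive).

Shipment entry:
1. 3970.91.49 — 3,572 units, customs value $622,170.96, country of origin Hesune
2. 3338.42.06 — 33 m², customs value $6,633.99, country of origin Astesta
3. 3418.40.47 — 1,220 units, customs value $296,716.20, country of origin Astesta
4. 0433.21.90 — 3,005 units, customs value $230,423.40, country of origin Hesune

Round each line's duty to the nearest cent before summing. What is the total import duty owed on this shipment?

Line 1 (3970.91.49, Hesune, 3,572 units, $622,170.96):
Base rate for 3970.91.49 is 2%.
Origin Hesune qualifies under the Drenia–Hesune agreement and 3970.91.49 is covered: preferential rate Free applies instead.
The additional-duty order on 3970.91.49 targets Astesta, not Hesune; it does not apply.
Duty = $622,170.96 × 0% = $0.00.
Line 2 (3338.42.06, Astesta, 33 m², $6,633.99):
Base rate for 3338.42.06 is 1.5% + $3.75/m².
Additional duty on 3338.42.06 from Astesta: +58.6%. Applied ad valorem rate: 1.5% + 58.6% = 60.1%.
Duty = $6,633.99 × 60.1% + 33 × $3.75 = $4,110.78.
Line 3 (3418.40.47, Astesta, 1,220 units, $296,716.20):
Base rate for 3418.40.47 is $7.24/unit.
3418.40.47 has an FTA preferential rate, but origin Astesta is not Hesune; base rate stands.
Duty = 1,220 × $7.24 = $8,832.80.
Line 4 (0433.21.90, Hesune, 3,005 units, $230,423.40):
Base rate for 0433.21.90 is 12%.
Origin Hesune is the FTA partner but 0433.21.90 is not on the preference list; base rate stands.
Duty = $230,423.40 × 12% = $27,650.81.
Total = $0.00 + $4,110.78 + $8,832.80 + $27,650.81 = $40,594.39.

$40,594.39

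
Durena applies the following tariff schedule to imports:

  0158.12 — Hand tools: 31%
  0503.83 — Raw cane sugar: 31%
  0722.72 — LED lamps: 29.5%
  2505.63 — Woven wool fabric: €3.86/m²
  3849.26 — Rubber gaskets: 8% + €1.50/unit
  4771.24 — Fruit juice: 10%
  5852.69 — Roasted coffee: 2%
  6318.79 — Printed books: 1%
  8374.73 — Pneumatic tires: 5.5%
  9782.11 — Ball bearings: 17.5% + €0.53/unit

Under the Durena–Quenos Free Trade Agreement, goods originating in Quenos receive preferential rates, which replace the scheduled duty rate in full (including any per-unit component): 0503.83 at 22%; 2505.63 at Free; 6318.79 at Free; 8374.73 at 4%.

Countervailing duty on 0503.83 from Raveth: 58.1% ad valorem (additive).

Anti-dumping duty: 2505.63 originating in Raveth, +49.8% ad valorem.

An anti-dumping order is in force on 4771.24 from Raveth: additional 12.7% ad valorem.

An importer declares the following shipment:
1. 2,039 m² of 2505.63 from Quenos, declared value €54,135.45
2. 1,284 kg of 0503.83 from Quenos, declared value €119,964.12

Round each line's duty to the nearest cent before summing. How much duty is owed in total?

Line 1 (2505.63, Quenos, 2,039 m², €54,135.45):
Base rate for 2505.63 is €3.86/m².
Origin Quenos qualifies under the Durena–Quenos agreement and 2505.63 is covered: preferential rate Free applies instead.
The additional-duty order on 2505.63 targets Raveth, not Quenos; it does not apply.
Duty = €54,135.45 × 0% = €0.00.
Line 2 (0503.83, Quenos, 1,284 kg, €119,964.12):
Base rate for 0503.83 is 31%.
Origin Quenos qualifies under the Durena–Quenos agreement and 0503.83 is covered: preferential rate 22% applies instead.
The additional-duty order on 0503.83 targets Raveth, not Quenos; it does not apply.
Duty = €119,964.12 × 22% = €26,392.11.
Total = €0.00 + €26,392.11 = €26,392.11.

€26,392.11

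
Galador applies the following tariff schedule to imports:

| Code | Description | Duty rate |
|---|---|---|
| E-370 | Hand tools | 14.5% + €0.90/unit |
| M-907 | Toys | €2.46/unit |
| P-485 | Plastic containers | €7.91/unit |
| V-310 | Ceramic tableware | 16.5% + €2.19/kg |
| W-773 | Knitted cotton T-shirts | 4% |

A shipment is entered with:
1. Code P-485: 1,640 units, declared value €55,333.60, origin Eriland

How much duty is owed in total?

Line 1 (P-485, Eriland, 1,640 units, €55,333.60):
Base rate for P-485 is €7.91/unit.
Duty = 1,640 × €7.91 = €12,972.40.

€12,972.40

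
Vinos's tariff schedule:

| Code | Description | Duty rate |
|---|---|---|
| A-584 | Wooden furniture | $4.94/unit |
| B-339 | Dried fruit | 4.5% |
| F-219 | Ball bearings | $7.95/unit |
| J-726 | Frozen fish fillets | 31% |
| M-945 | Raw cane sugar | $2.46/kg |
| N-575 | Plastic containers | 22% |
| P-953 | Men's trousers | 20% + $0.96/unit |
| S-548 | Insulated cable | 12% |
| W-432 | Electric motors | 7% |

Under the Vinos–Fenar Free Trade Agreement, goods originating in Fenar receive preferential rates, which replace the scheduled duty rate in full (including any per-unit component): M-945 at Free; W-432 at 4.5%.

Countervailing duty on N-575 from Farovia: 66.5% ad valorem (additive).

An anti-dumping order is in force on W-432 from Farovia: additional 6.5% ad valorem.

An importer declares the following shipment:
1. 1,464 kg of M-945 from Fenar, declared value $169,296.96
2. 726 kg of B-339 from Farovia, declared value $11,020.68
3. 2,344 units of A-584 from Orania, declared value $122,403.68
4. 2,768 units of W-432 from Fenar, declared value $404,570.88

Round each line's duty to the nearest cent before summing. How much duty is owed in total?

Line 1 (M-945, Fenar, 1,464 kg, $169,296.96):
Base rate for M-945 is $2.46/kg.
Origin Fenar qualifies under the Vinos–Fenar agreement and M-945 is covered: preferential rate Free applies instead.
Duty = $169,296.96 × 0% = $0.00.
Line 2 (B-339, Farovia, 726 kg, $11,020.68):
Base rate for B-339 is 4.5%.
Duty = $11,020.68 × 4.5% = $495.93.
Line 3 (A-584, Orania, 2,344 units, $122,403.68):
Base rate for A-584 is $4.94/unit.
Duty = 2,344 × $4.94 = $11,579.36.
Line 4 (W-432, Fenar, 2,768 units, $404,570.88):
Base rate for W-432 is 7%.
Origin Fenar qualifies under the Vinos–Fenar agreement and W-432 is covered: preferential rate 4.5% applies instead.
The additional-duty order on W-432 targets Farovia, not Fenar; it does not apply.
Duty = $404,570.88 × 4.5% = $18,205.69.
Total = $0.00 + $495.93 + $11,579.36 + $18,205.69 = $30,280.98.

$30,280.98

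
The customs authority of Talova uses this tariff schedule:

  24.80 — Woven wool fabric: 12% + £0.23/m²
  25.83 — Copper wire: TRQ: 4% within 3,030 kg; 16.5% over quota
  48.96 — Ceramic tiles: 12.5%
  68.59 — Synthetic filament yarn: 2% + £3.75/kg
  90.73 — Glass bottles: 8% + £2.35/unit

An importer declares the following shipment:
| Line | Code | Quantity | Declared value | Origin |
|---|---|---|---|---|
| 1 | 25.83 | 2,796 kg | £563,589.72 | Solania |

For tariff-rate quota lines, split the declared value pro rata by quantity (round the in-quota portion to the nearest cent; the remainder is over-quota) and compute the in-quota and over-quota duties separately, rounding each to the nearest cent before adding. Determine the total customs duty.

£22,543.59

Line 1 (25.83, Solania, 2,796 kg, £563,589.72):
Code 25.83 is under a tariff-rate quota (threshold 3,030 kg). Quantity 2,796 kg is within the quota, so the in-quota rate 4% applies to the full value.
Duty = £563,589.72 × 4% = £22,543.59.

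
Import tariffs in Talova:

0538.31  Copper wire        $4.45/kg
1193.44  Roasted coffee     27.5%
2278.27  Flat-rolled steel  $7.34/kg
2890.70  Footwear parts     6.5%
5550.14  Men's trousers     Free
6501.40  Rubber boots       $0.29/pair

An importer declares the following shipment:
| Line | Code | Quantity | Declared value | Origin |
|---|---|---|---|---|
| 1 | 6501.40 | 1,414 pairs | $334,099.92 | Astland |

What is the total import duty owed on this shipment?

$410.06

Line 1 (6501.40, Astland, 1,414 pairs, $334,099.92):
Base rate for 6501.40 is $0.29/pair.
Duty = 1,414 × $0.29 = $410.06.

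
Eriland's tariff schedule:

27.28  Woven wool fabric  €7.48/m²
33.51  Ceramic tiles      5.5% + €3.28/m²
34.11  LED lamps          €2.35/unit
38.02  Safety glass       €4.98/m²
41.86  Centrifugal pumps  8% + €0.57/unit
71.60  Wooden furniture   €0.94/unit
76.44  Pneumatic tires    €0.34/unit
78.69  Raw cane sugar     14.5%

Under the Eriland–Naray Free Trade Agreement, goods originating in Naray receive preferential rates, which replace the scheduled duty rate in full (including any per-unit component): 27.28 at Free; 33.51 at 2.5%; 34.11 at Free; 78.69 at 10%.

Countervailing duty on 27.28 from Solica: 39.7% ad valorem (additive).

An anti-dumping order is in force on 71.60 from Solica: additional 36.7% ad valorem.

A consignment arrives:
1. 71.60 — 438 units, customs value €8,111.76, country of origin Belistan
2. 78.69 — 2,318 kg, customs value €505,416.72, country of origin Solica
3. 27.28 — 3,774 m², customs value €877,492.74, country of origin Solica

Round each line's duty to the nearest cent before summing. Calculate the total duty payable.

Line 1 (71.60, Belistan, 438 units, €8,111.76):
Base rate for 71.60 is €0.94/unit.
The additional-duty order on 71.60 targets Solica, not Belistan; it does not apply.
Duty = 438 × €0.94 = €411.72.
Line 2 (78.69, Solica, 2,318 kg, €505,416.72):
Base rate for 78.69 is 14.5%.
78.69 has an FTA preferential rate, but origin Solica is not Naray; base rate stands.
Duty = €505,416.72 × 14.5% = €73,285.42.
Line 3 (27.28, Solica, 3,774 m², €877,492.74):
Base rate for 27.28 is €7.48/m².
27.28 has an FTA preferential rate, but origin Solica is not Naray; base rate stands.
Additional duty on 27.28 from Solica: +39.7% ad valorem. Applied ad valorem rate = 39.7%.
Duty = €877,492.74 × 39.7% + 3,774 × €7.48 = €376,594.14.
Total = €411.72 + €73,285.42 + €376,594.14 = €450,291.28.

€450,291.28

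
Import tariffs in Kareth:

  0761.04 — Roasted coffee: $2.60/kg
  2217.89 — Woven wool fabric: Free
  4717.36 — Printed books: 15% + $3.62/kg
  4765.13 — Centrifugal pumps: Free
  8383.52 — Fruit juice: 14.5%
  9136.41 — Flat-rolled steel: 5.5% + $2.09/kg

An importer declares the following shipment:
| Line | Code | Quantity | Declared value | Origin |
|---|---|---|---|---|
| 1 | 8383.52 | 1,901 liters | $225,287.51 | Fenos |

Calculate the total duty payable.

Line 1 (8383.52, Fenos, 1,901 liters, $225,287.51):
Base rate for 8383.52 is 14.5%.
Duty = $225,287.51 × 14.5% = $32,666.69.

$32,666.69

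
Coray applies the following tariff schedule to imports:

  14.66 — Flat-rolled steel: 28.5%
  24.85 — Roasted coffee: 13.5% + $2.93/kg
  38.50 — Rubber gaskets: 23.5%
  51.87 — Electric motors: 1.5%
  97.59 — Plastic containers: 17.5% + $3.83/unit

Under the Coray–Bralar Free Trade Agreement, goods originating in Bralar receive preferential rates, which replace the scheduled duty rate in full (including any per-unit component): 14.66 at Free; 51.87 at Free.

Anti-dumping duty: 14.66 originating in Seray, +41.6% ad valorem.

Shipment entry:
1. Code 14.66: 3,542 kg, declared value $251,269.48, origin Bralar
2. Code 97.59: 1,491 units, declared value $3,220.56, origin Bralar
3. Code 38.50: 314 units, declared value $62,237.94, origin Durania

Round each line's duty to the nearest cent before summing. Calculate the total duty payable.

Line 1 (14.66, Bralar, 3,542 kg, $251,269.48):
Base rate for 14.66 is 28.5%.
Origin Bralar qualifies under the Coray–Bralar agreement and 14.66 is covered: preferential rate Free applies instead.
The additional-duty order on 14.66 targets Seray, not Bralar; it does not apply.
Duty = $251,269.48 × 0% = $0.00.
Line 2 (97.59, Bralar, 1,491 units, $3,220.56):
Base rate for 97.59 is 17.5% + $3.83/unit.
Origin Bralar is the FTA partner but 97.59 is not on the preference list; base rate stands.
Duty = $3,220.56 × 17.5% + 1,491 × $3.83 = $6,274.13.
Line 3 (38.50, Durania, 314 units, $62,237.94):
Base rate for 38.50 is 23.5%.
Duty = $62,237.94 × 23.5% = $14,625.92.
Total = $0.00 + $6,274.13 + $14,625.92 = $20,900.05.

$20,900.05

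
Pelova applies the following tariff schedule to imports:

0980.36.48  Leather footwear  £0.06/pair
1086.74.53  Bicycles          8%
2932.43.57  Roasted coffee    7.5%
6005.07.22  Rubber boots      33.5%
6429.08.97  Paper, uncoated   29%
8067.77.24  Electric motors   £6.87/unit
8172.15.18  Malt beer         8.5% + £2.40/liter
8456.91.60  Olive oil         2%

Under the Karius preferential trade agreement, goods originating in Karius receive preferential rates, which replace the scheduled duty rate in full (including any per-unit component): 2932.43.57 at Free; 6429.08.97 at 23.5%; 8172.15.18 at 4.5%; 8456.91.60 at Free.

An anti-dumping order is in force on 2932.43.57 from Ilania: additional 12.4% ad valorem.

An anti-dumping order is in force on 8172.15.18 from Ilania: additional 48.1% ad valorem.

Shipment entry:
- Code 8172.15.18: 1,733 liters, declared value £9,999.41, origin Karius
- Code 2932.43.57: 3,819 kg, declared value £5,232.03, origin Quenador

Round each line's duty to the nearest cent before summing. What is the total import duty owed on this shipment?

£842.37

Line 1 (8172.15.18, Karius, 1,733 liters, £9,999.41):
Base rate for 8172.15.18 is 8.5% + £2.40/liter.
Origin Karius qualifies under the Pelova–Karius agreement and 8172.15.18 is covered: preferential rate 4.5% applies instead.
The additional-duty order on 8172.15.18 targets Ilania, not Karius; it does not apply.
Duty = £9,999.41 × 4.5% = £449.97.
Line 2 (2932.43.57, Quenador, 3,819 kg, £5,232.03):
Base rate for 2932.43.57 is 7.5%.
2932.43.57 has an FTA preferential rate, but origin Quenador is not Karius; base rate stands.
The additional-duty order on 2932.43.57 targets Ilania, not Quenador; it does not apply.
Duty = £5,232.03 × 7.5% = £392.40.
Total = £449.97 + £392.40 = £842.37.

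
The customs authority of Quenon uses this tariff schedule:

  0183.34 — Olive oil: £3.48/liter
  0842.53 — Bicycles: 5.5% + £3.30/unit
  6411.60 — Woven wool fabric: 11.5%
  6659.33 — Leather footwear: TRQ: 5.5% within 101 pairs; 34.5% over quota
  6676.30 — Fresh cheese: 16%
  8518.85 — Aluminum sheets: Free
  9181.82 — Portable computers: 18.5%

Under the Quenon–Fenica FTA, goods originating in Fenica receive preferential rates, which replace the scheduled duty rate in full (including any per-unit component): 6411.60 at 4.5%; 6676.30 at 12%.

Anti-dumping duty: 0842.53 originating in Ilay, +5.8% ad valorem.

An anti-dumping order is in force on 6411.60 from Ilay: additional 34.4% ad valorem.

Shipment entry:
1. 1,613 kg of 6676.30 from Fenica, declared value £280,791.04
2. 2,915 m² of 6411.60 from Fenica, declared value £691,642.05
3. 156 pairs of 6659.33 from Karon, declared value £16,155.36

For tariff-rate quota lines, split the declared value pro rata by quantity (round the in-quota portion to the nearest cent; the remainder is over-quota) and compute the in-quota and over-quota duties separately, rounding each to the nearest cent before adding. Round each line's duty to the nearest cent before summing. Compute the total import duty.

£67,359.14

Line 1 (6676.30, Fenica, 1,613 kg, £280,791.04):
Base rate for 6676.30 is 16%.
Origin Fenica qualifies under the Quenon–Fenica agreement and 6676.30 is covered: preferential rate 12% applies instead.
Duty = £280,791.04 × 12% = £33,694.92.
Line 2 (6411.60, Fenica, 2,915 m², £691,642.05):
Base rate for 6411.60 is 11.5%.
Origin Fenica qualifies under the Quenon–Fenica agreement and 6411.60 is covered: preferential rate 4.5% applies instead.
The additional-duty order on 6411.60 targets Ilay, not Fenica; it does not apply.
Duty = £691,642.05 × 4.5% = £31,123.89.
Line 3 (6659.33, Karon, 156 pairs, £16,155.36):
Code 6659.33 is under a tariff-rate quota (threshold 101 pairs). In-quota: 101 pairs at 5.5%; over-quota: 55 pairs at 34.5%.
Pro-rata value split: in-quota = £16,155.36 × 101/156 = £10,459.56; over-quota = £16,155.36 − £10,459.56 = £5,695.80.
In-quota duty = £10,459.56 × 5.5% = £575.28. Over-quota duty = £5,695.80 × 34.5% = £1,965.05.
Line duty = £575.28 + £1,965.05 = £2,540.33.
Total = £33,694.92 + £31,123.89 + £2,540.33 = £67,359.14.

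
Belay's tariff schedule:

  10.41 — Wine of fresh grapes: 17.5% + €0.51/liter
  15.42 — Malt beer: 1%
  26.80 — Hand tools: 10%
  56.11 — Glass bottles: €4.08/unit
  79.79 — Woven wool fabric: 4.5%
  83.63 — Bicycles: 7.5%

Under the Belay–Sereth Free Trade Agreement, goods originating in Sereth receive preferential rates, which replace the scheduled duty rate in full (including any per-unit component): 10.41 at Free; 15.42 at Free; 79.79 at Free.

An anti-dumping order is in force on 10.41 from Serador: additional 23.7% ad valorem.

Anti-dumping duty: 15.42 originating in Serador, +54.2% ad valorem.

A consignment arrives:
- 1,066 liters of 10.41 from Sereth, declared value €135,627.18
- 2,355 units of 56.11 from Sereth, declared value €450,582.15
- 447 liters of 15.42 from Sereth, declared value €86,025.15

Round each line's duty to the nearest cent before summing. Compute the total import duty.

Line 1 (10.41, Sereth, 1,066 liters, €135,627.18):
Base rate for 10.41 is 17.5% + €0.51/liter.
Origin Sereth qualifies under the Belay–Sereth agreement and 10.41 is covered: preferential rate Free applies instead.
The additional-duty order on 10.41 targets Serador, not Sereth; it does not apply.
Duty = €135,627.18 × 0% = €0.00.
Line 2 (56.11, Sereth, 2,355 units, €450,582.15):
Base rate for 56.11 is €4.08/unit.
Origin Sereth is the FTA partner but 56.11 is not on the preference list; base rate stands.
Duty = 2,355 × €4.08 = €9,608.40.
Line 3 (15.42, Sereth, 447 liters, €86,025.15):
Base rate for 15.42 is 1%.
Origin Sereth qualifies under the Belay–Sereth agreement and 15.42 is covered: preferential rate Free applies instead.
The additional-duty order on 15.42 targets Serador, not Sereth; it does not apply.
Duty = €86,025.15 × 0% = €0.00.
Total = €0.00 + €9,608.40 + €0.00 = €9,608.40.

€9,608.40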